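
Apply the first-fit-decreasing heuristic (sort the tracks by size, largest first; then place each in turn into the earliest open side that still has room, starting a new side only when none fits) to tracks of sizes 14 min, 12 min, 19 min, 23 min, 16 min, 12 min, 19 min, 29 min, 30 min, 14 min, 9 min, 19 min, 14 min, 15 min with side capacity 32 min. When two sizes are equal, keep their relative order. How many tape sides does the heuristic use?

9

Sorted descending: 30, 29, 23, 19, 19, 19, 16, 15, 14, 14, 14, 12, 12, 9.
  30 → side 1 (new)  [load 30/32]
  29 → side 2 (new)  [load 29/32]
  23 → side 3 (new)  [load 23/32]
  19 → side 4 (new)  [load 19/32]
  19 → side 5 (new)  [load 19/32]
  19 → side 6 (new)  [load 19/32]
  16 → side 7 (new)  [load 16/32]
  15 → side 7  [load 31/32]
  14 → side 8 (new)  [load 14/32]
  14 → side 8  [load 28/32]
  14 → side 9 (new)  [load 14/32]
  12 → side 4  [load 31/32]
  12 → side 5  [load 31/32]
  9 → side 3  [load 32/32]
9 tape sides opened.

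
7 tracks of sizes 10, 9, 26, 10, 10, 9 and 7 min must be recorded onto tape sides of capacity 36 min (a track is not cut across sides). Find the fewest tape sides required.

Total = 26 + 10 + 10 + 10 + 9 + 9 + 7 = 81 min.
Lower bound: ⌈81/36⌉ = 3 tape sides.
A packing using 3 tape sides:
  side 1: 26 + 10 = 36
  side 2: 10 + 10 + 9 + 7 = 36
  side 3: 9 = 9
This matches the lower bound, so 3 is optimal.

3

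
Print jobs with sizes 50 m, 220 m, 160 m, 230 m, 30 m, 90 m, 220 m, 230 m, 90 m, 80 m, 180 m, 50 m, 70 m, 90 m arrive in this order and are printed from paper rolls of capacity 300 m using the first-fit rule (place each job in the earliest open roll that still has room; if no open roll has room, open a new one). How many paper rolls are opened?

7

  50 → roll 1 (new)  [load 50/300]
  220 → roll 1  [load 270/300]
  160 → roll 2 (new)  [load 160/300]
  230 → roll 3 (new)  [load 230/300]
  30 → roll 1  [load 300/300]
  90 → roll 2  [load 250/300]
  220 → roll 4 (new)  [load 220/300]
  230 → roll 5 (new)  [load 230/300]
  90 → roll 6 (new)  [load 90/300]
  80 → roll 4  [load 300/300]
  180 → roll 6  [load 270/300]
  50 → roll 2  [load 300/300]
  70 → roll 3  [load 300/300]
  90 → roll 7 (new)  [load 90/300]
7 paper rolls opened.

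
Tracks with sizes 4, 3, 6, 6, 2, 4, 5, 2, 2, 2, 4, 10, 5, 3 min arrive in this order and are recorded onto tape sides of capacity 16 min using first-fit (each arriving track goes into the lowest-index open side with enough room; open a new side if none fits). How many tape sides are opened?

  4 → side 1 (new)  [load 4/16]
  3 → side 1  [load 7/16]
  6 → side 1  [load 13/16]
  6 → side 2 (new)  [load 6/16]
  2 → side 1  [load 15/16]
  4 → side 2  [load 10/16]
  5 → side 2  [load 15/16]
  2 → side 3 (new)  [load 2/16]
  2 → side 3  [load 4/16]
  2 → side 3  [load 6/16]
  4 → side 3  [load 10/16]
  10 → side 4 (new)  [load 10/16]
  5 → side 3  [load 15/16]
  3 → side 4  [load 13/16]
4 tape sides opened.

4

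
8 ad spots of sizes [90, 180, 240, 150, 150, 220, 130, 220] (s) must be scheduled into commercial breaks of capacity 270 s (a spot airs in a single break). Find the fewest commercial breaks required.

7

Total = 240 + 220 + 220 + 180 + 150 + 150 + 130 + 90 = 1380 s.
Lower bound: ⌈1380/270⌉ = 6 commercial breaks.
A packing using 7 commercial breaks:
  break 1: 240 = 240
  break 2: 220 = 220
  break 3: 220 = 220
  break 4: 180 + 90 = 270
  break 5: 150 = 150
  break 6: 150 = 150
  break 7: 130 = 130
No arrangement into 6 commercial breaks stays within capacity, so 7 is optimal.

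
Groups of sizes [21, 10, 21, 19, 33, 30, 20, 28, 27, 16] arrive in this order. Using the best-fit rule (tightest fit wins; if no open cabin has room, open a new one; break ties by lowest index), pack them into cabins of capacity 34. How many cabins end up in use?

  21 → cabin 1 (new)  [load 21/34]
  10 → cabin 1  [load 31/34]
  21 → cabin 2 (new)  [load 21/34]
  19 → cabin 3 (new)  [load 19/34]
  33 → cabin 4 (new)  [load 33/34]
  30 → cabin 5 (new)  [load 30/34]
  20 → cabin 6 (new)  [load 20/34]
  28 → cabin 7 (new)  [load 28/34]
  27 → cabin 8 (new)  [load 27/34]
  16 → cabin 9 (new)  [load 16/34]
9 cabins opened.

9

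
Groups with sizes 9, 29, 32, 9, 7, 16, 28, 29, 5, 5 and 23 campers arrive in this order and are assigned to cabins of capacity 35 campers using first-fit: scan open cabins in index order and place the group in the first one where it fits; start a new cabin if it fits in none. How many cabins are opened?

7

  9 → cabin 1 (new)  [load 9/35]
  29 → cabin 2 (new)  [load 29/35]
  32 → cabin 3 (new)  [load 32/35]
  9 → cabin 1  [load 18/35]
  7 → cabin 1  [load 25/35]
  16 → cabin 4 (new)  [load 16/35]
  28 → cabin 5 (new)  [load 28/35]
  29 → cabin 6 (new)  [load 29/35]
  5 → cabin 1  [load 30/35]
  5 → cabin 1  [load 35/35]
  23 → cabin 7 (new)  [load 23/35]
7 cabins opened.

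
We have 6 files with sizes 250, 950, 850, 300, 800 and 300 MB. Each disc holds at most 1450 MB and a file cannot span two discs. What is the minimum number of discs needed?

Total = 950 + 850 + 800 + 300 + 300 + 250 = 3450 MB.
Lower bound: ⌈3450/1450⌉ = 3 discs.
A packing using 3 discs:
  disc 1: 950 + 300 = 1250
  disc 2: 850 + 300 + 250 = 1400
  disc 3: 800 = 800
This matches the lower bound, so 3 is optimal.

3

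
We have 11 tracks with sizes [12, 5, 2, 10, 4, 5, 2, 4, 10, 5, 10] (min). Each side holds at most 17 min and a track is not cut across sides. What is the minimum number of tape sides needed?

5

Total = 12 + 10 + 10 + 10 + 5 + 5 + 5 + 4 + 4 + 2 + 2 = 69 min.
Lower bound: ⌈69/17⌉ = 5 tape sides.
A packing using 5 tape sides:
  side 1: 12 + 5 = 17
  side 2: 10 + 5 + 2 = 17
  side 3: 10 + 5 + 2 = 17
  side 4: 10 + 4 = 14
  side 5: 4 = 4
This matches the lower bound, so 5 is optimal.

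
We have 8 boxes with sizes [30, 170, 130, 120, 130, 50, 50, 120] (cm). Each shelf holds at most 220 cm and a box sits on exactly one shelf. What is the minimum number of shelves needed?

Total = 170 + 130 + 130 + 120 + 120 + 50 + 50 + 30 = 800 cm.
Lower bound: ⌈800/220⌉ = 4 shelves.
Also, 5 boxes each exceed 110 cm, and no two of those can share a shelf, so at least 5 shelves are needed.
A packing using 5 shelves:
  shelf 1: 170 + 50 = 220
  shelf 2: 130 + 50 + 30 = 210
  shelf 3: 130 = 130
  shelf 4: 120 = 120
  shelf 5: 120 = 120
This matches the lower bound, so 5 is optimal.

5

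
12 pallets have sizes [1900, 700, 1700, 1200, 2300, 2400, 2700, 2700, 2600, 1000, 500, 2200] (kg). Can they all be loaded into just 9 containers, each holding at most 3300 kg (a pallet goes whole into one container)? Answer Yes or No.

A valid assignment using 8 containers:
  container 1: 2700 + 500 = 3200
  container 2: 2700 = 2700
  container 3: 2600 + 700 = 3300
  container 4: 2400 = 2400
  container 5: 2300 + 1000 = 3300
  container 6: 2200 = 2200
  container 7: 1900 + 1200 = 3100
  container 8: 1700 = 1700
That uses only 8 ≤ 9, so 9 containers are enough.

Yes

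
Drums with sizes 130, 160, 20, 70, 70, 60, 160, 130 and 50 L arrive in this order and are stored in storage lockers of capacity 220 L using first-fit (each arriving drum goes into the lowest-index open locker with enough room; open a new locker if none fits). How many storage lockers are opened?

  130 → locker 1 (new)  [load 130/220]
  160 → locker 2 (new)  [load 160/220]
  20 → locker 1  [load 150/220]
  70 → locker 1  [load 220/220]
  70 → locker 3 (new)  [load 70/220]
  60 → locker 2  [load 220/220]
  160 → locker 4 (new)  [load 160/220]
  130 → locker 3  [load 200/220]
  50 → locker 4  [load 210/220]
4 storage lockers opened.

4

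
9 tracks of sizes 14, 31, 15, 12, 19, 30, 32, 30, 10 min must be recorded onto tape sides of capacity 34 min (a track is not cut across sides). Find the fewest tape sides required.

Total = 32 + 31 + 30 + 30 + 19 + 15 + 14 + 12 + 10 = 193 min.
Lower bound: ⌈193/34⌉ = 6 tape sides.
A packing using 7 tape sides:
  side 1: 32 = 32
  side 2: 31 = 31
  side 3: 30 = 30
  side 4: 30 = 30
  side 5: 19 + 15 = 34
  side 6: 14 + 12 = 26
  side 7: 10 = 10
No arrangement into 6 tape sides stays within capacity, so 7 is optimal.

7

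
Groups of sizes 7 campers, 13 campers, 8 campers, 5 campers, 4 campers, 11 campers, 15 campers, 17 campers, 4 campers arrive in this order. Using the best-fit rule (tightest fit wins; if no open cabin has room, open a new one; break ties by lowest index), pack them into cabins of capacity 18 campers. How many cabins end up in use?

  7 → cabin 1 (new)  [load 7/18]
  13 → cabin 2 (new)  [load 13/18]
  8 → cabin 1  [load 15/18]
  5 → cabin 2  [load 18/18]
  4 → cabin 3 (new)  [load 4/18]
  11 → cabin 3  [load 15/18]
  15 → cabin 4 (new)  [load 15/18]
  17 → cabin 5 (new)  [load 17/18]
  4 → cabin 6 (new)  [load 4/18]
6 cabins opened.

6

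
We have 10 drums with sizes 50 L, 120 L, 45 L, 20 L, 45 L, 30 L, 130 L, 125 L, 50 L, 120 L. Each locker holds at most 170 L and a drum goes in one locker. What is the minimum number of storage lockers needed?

5

Total = 130 + 125 + 120 + 120 + 50 + 50 + 45 + 45 + 30 + 20 = 735 L.
Lower bound: ⌈735/170⌉ = 5 storage lockers.
A packing using 5 storage lockers:
  locker 1: 130 + 30 = 160
  locker 2: 125 + 45 = 170
  locker 3: 120 + 50 = 170
  locker 4: 120 + 50 = 170
  locker 5: 45 + 20 = 65
This matches the lower bound, so 5 is optimal.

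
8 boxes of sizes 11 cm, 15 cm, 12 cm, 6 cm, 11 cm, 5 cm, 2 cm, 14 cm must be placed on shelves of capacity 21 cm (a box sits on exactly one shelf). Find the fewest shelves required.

5

Total = 15 + 14 + 12 + 11 + 11 + 6 + 5 + 2 = 76 cm.
Lower bound: ⌈76/21⌉ = 4 shelves.
Also, 5 boxes each exceed 21/2 cm, and no two of those can share a shelf, so at least 5 shelves are needed.
A packing using 5 shelves:
  shelf 1: 15 + 6 = 21
  shelf 2: 14 + 5 + 2 = 21
  shelf 3: 12 = 12
  shelf 4: 11 = 11
  shelf 5: 11 = 11
This matches the lower bound, so 5 is optimal.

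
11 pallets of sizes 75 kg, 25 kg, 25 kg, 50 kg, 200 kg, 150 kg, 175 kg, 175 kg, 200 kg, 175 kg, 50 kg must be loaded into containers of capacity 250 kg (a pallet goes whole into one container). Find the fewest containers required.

6

Total = 200 + 200 + 175 + 175 + 175 + 150 + 75 + 50 + 50 + 25 + 25 = 1300 kg.
Lower bound: ⌈1300/250⌉ = 6 containers.
A packing using 6 containers:
  container 1: 200 + 50 = 250
  container 2: 200 + 50 = 250
  container 3: 175 + 75 = 250
  container 4: 175 + 25 + 25 = 225
  container 5: 175 = 175
  container 6: 150 = 150
This matches the lower bound, so 6 is optimal.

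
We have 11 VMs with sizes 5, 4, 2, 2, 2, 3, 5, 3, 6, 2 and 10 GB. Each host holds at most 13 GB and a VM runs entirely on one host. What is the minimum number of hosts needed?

Total = 10 + 6 + 5 + 5 + 4 + 3 + 3 + 2 + 2 + 2 + 2 = 44 GB.
Lower bound: ⌈44/13⌉ = 4 hosts.
A packing using 4 hosts:
  host 1: 10 + 3 = 13
  host 2: 6 + 5 + 2 = 13
  host 3: 5 + 4 + 3 = 12
  host 4: 2 + 2 + 2 = 6
This matches the lower bound, so 4 is optimal.

4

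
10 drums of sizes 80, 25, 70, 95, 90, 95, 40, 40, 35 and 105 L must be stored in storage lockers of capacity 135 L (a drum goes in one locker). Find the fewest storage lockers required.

6

Total = 105 + 95 + 95 + 90 + 80 + 70 + 40 + 40 + 35 + 25 = 675 L.
Lower bound: ⌈675/135⌉ = 5 storage lockers.
Also, 6 drums each exceed 135/2 L, and no two of those can share a locker, so at least 6 storage lockers are needed.
A packing using 6 storage lockers:
  locker 1: 105 + 25 = 130
  locker 2: 95 + 40 = 135
  locker 3: 95 + 40 = 135
  locker 4: 90 + 35 = 125
  locker 5: 80 = 80
  locker 6: 70 = 70
This matches the lower bound, so 6 is optimal.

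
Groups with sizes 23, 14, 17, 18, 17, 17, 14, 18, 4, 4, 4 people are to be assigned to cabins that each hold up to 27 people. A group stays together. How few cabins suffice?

8

Total = 23 + 18 + 18 + 17 + 17 + 17 + 14 + 14 + 4 + 4 + 4 = 150 people.
Lower bound: ⌈150/27⌉ = 6 cabins.
Also, 8 groups each exceed 27/2 people, and no two of those can share a cabin, so at least 8 cabins are needed.
A packing using 8 cabins:
  cabin 1: 23 + 4 = 27
  cabin 2: 18 + 4 + 4 = 26
  cabin 3: 18 = 18
  cabin 4: 17 = 17
  cabin 5: 17 = 17
  cabin 6: 17 = 17
  cabin 7: 14 = 14
  cabin 8: 14 = 14
This matches the lower bound, so 8 is optimal.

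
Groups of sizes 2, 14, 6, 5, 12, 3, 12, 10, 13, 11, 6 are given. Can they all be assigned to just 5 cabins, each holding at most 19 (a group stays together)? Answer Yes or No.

No

Total = 94; ⌈94/19⌉ = 5.
6 groups each exceed half the capacity and cannot share a cabin, forcing at least 6 cabins.
At least 6 cabins are required, but only 5 are allowed.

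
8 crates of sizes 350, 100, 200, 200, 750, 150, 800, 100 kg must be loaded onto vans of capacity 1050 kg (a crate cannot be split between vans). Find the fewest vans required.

3

Total = 800 + 750 + 350 + 200 + 200 + 150 + 100 + 100 = 2650 kg.
Lower bound: ⌈2650/1050⌉ = 3 vans.
A packing using 3 vans:
  van 1: 800 + 200 = 1000
  van 2: 750 + 200 + 100 = 1050
  van 3: 350 + 150 + 100 = 600
This matches the lower bound, so 3 is optimal.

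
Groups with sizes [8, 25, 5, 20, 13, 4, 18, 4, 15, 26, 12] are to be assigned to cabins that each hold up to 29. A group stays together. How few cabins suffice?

Total = 26 + 25 + 20 + 18 + 15 + 13 + 12 + 8 + 5 + 4 + 4 = 150.
Lower bound: ⌈150/29⌉ = 6 cabins.
A packing using 6 cabins:
  cabin 1: 26 = 26
  cabin 2: 25 + 4 = 29
  cabin 3: 20 + 8 = 28
  cabin 4: 18 + 5 + 4 = 27
  cabin 5: 15 + 13 = 28
  cabin 6: 12 = 12
This matches the lower bound, so 6 is optimal.

6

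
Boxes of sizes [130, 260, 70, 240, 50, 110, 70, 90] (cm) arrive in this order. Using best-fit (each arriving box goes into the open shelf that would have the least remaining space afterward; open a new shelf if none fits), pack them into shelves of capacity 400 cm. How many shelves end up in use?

  130 → shelf 1 (new)  [load 130/400]
  260 → shelf 1  [load 390/400]
  70 → shelf 2 (new)  [load 70/400]
  240 → shelf 2  [load 310/400]
  50 → shelf 2  [load 360/400]
  110 → shelf 3 (new)  [load 110/400]
  70 → shelf 3  [load 180/400]
  90 → shelf 3  [load 270/400]
3 shelves opened.

3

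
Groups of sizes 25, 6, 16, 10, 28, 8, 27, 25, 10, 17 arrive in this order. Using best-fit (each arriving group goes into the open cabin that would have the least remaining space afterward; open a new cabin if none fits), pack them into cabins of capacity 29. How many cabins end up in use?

7

  25 → cabin 1 (new)  [load 25/29]
  6 → cabin 2 (new)  [load 6/29]
  16 → cabin 2  [load 22/29]
  10 → cabin 3 (new)  [load 10/29]
  28 → cabin 4 (new)  [load 28/29]
  8 → cabin 3  [load 18/29]
  27 → cabin 5 (new)  [load 27/29]
  25 → cabin 6 (new)  [load 25/29]
  10 → cabin 3  [load 28/29]
  17 → cabin 7 (new)  [load 17/29]
7 cabins opened.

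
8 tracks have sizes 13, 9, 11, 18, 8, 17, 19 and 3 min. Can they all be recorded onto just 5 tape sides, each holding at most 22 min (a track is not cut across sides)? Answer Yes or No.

A valid assignment using 5 tape sides:
  side 1: 19 + 3 = 22
  side 2: 18 = 18
  side 3: 17 = 17
  side 4: 13 + 9 = 22
  side 5: 11 + 8 = 19
Every load is within 22 min, so 5 tape sides suffice.

Yes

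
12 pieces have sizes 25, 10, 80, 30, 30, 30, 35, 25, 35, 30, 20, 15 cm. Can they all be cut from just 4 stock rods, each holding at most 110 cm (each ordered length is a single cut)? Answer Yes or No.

A valid assignment using 4 stock rods:
  stock rod 1: 80 + 30 = 110
  stock rod 2: 35 + 35 + 30 + 10 = 110
  stock rod 3: 30 + 30 + 25 + 25 = 110
  stock rod 4: 20 + 15 = 35
Every load is within 110 cm, so 4 stock rods suffice.

Yes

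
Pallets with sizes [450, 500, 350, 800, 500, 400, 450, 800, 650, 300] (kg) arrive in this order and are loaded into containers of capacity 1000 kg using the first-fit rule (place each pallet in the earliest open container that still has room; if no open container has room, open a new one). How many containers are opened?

  450 → container 1 (new)  [load 450/1000]
  500 → container 1  [load 950/1000]
  350 → container 2 (new)  [load 350/1000]
  800 → container 3 (new)  [load 800/1000]
  500 → container 2  [load 850/1000]
  400 → container 4 (new)  [load 400/1000]
  450 → container 4  [load 850/1000]
  800 → container 5 (new)  [load 800/1000]
  650 → container 6 (new)  [load 650/1000]
  300 → container 6  [load 950/1000]
6 containers opened.

6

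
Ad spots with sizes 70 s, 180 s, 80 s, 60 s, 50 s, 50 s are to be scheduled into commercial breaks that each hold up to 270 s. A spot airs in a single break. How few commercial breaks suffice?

2

Total = 180 + 80 + 70 + 60 + 50 + 50 = 490 s.
Lower bound: ⌈490/270⌉ = 2 commercial breaks.
A packing using 2 commercial breaks:
  break 1: 180 + 80 = 260
  break 2: 70 + 60 + 50 + 50 = 230
This matches the lower bound, so 2 is optimal.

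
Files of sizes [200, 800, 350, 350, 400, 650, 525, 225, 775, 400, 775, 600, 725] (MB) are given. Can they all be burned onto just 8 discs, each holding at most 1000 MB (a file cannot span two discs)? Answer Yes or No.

A valid assignment using 8 discs:
  disc 1: 800 + 200 = 1000
  disc 2: 775 + 225 = 1000
  disc 3: 775 = 775
  disc 4: 725 = 725
  disc 5: 650 + 350 = 1000
  disc 6: 600 + 400 = 1000
  disc 7: 525 + 400 = 925
  disc 8: 350 = 350
Every load is within 1000 MB, so 8 discs suffice.

Yes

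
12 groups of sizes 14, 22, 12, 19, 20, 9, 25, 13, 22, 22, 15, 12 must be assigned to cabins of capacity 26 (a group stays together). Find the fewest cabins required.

9

Total = 25 + 22 + 22 + 22 + 20 + 19 + 15 + 14 + 13 + 12 + 12 + 9 = 205.
Lower bound: ⌈205/26⌉ = 8 cabins.
A packing using 9 cabins:
  cabin 1: 25 = 25
  cabin 2: 22 = 22
  cabin 3: 22 = 22
  cabin 4: 22 = 22
  cabin 5: 20 = 20
  cabin 6: 19 = 19
  cabin 7: 15 + 9 = 24
  cabin 8: 14 + 12 = 26
  cabin 9: 13 + 12 = 25
No arrangement into 8 cabins stays within capacity, so 9 is optimal.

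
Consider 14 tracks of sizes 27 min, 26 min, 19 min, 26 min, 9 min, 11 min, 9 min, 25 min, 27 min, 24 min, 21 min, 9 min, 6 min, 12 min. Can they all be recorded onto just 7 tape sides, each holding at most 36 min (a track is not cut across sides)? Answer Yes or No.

Total = 251 min; ⌈251/36⌉ = 7.
8 tracks each exceed half the capacity and cannot share a side, forcing at least 8 tape sides.
At least 8 tape sides are required, but only 7 are allowed.

No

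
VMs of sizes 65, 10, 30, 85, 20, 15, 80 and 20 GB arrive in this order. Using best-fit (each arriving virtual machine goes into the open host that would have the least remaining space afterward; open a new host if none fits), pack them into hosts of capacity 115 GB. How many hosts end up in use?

3

  65 → host 1 (new)  [load 65/115]
  10 → host 1  [load 75/115]
  30 → host 1  [load 105/115]
  85 → host 2 (new)  [load 85/115]
  20 → host 2  [load 105/115]
  15 → host 3 (new)  [load 15/115]
  80 → host 3  [load 95/115]
  20 → host 3  [load 115/115]
3 hosts opened.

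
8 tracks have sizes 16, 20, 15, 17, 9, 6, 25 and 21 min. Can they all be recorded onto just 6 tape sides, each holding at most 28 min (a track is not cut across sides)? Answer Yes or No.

Yes

A valid assignment using 6 tape sides:
  side 1: 25 = 25
  side 2: 21 + 6 = 27
  side 3: 20 = 20
  side 4: 17 + 9 = 26
  side 5: 16 = 16
  side 6: 15 = 15
Every load is within 28 min, so 6 tape sides suffice.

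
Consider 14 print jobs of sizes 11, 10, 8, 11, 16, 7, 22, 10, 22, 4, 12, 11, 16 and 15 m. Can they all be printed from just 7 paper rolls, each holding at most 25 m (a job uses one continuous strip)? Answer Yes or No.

Total = 175 m; ⌈175/25⌉ = 7.
The bound of 7 does not rule out 7, but exhaustive search shows no assignment into 7 paper rolls of capacity 25 m exists — the minimum is 8.

No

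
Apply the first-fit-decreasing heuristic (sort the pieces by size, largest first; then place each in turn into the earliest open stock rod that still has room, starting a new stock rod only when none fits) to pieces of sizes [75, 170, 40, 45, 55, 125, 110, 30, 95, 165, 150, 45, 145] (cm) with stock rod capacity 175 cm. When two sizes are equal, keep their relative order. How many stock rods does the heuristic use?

8

Sorted descending: 170, 165, 150, 145, 125, 110, 95, 75, 55, 45, 45, 40, 30.
  170 → stock rod 1 (new)  [load 170/175]
  165 → stock rod 2 (new)  [load 165/175]
  150 → stock rod 3 (new)  [load 150/175]
  145 → stock rod 4 (new)  [load 145/175]
  125 → stock rod 5 (new)  [load 125/175]
  110 → stock rod 6 (new)  [load 110/175]
  95 → stock rod 7 (new)  [load 95/175]
  75 → stock rod 7  [load 170/175]
  55 → stock rod 6  [load 165/175]
  45 → stock rod 5  [load 170/175]
  45 → stock rod 8 (new)  [load 45/175]
  40 → stock rod 8  [load 85/175]
  30 → stock rod 4  [load 175/175]
8 stock rods opened.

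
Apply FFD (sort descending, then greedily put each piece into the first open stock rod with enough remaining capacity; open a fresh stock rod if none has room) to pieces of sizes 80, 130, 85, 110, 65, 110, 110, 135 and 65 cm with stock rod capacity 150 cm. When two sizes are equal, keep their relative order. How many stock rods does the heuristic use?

7

Sorted descending: 135, 130, 110, 110, 110, 85, 80, 65, 65.
  135 → stock rod 1 (new)  [load 135/150]
  130 → stock rod 2 (new)  [load 130/150]
  110 → stock rod 3 (new)  [load 110/150]
  110 → stock rod 4 (new)  [load 110/150]
  110 → stock rod 5 (new)  [load 110/150]
  85 → stock rod 6 (new)  [load 85/150]
  80 → stock rod 7 (new)  [load 80/150]
  65 → stock rod 6  [load 150/150]
  65 → stock rod 7  [load 145/150]
7 stock rods opened.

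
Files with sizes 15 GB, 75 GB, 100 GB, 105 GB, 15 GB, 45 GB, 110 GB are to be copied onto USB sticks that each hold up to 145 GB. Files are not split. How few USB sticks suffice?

Total = 110 + 105 + 100 + 75 + 45 + 15 + 15 = 465 GB.
Lower bound: ⌈465/145⌉ = 4 USB sticks.
A packing using 4 USB sticks:
  USB stick 1: 110 + 15 + 15 = 140
  USB stick 2: 105 = 105
  USB stick 3: 100 + 45 = 145
  USB stick 4: 75 = 75
This matches the lower bound, so 4 is optimal.

4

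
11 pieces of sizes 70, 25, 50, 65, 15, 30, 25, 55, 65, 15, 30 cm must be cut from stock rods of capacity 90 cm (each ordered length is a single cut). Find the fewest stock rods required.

6

Total = 70 + 65 + 65 + 55 + 50 + 30 + 30 + 25 + 25 + 15 + 15 = 445 cm.
Lower bound: ⌈445/90⌉ = 5 stock rods.
A packing using 6 stock rods:
  stock rod 1: 70 + 15 = 85
  stock rod 2: 65 + 25 = 90
  stock rod 3: 65 + 25 = 90
  stock rod 4: 55 + 30 = 85
  stock rod 5: 50 + 30 = 80
  stock rod 6: 15 = 15
No arrangement into 5 stock rods stays within capacity, so 6 is optimal.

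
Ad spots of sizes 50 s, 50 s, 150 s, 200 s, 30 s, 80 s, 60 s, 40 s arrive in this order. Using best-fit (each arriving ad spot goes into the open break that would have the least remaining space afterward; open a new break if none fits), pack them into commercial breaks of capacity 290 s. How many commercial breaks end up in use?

  50 → break 1 (new)  [load 50/290]
  50 → break 1  [load 100/290]
  150 → break 1  [load 250/290]
  200 → break 2 (new)  [load 200/290]
  30 → break 1  [load 280/290]
  80 → break 2  [load 280/290]
  60 → break 3 (new)  [load 60/290]
  40 → break 3  [load 100/290]
3 commercial breaks opened.

3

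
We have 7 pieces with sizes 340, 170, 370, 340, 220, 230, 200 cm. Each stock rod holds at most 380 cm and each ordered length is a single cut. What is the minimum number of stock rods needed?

6

Total = 370 + 340 + 340 + 230 + 220 + 200 + 170 = 1870 cm.
Lower bound: ⌈1870/380⌉ = 5 stock rods.
Also, 6 pieces each exceed 190 cm, and no two of those can share a stock rod, so at least 6 stock rods are needed.
A packing using 6 stock rods:
  stock rod 1: 370 = 370
  stock rod 2: 340 = 340
  stock rod 3: 340 = 340
  stock rod 4: 230 = 230
  stock rod 5: 220 = 220
  stock rod 6: 200 + 170 = 370
This matches the lower bound, so 6 is optimal.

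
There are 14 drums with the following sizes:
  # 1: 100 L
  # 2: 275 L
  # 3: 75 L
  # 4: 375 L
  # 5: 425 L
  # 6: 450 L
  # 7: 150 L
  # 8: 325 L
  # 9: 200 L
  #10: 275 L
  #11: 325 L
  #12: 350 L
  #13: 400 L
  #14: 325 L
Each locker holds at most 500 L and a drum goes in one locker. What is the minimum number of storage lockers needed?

Total = 450 + 425 + 400 + 375 + 350 + 325 + 325 + 325 + 275 + 275 + 200 + 150 + 100 + 75 = 4050 L.
Lower bound: ⌈4050/500⌉ = 9 storage lockers.
Also, 10 drums each exceed 250 L, and no two of those can share a locker, so at least 10 storage lockers are needed.
A packing using 10 storage lockers:
  locker 1: 450 = 450
  locker 2: 425 + 75 = 500
  locker 3: 400 + 100 = 500
  locker 4: 375 = 375
  locker 5: 350 + 150 = 500
  locker 6: 325 = 325
  locker 7: 325 = 325
  locker 8: 325 = 325
  locker 9: 275 + 200 = 475
  locker 10: 275 = 275
This matches the lower bound, so 10 is optimal.

10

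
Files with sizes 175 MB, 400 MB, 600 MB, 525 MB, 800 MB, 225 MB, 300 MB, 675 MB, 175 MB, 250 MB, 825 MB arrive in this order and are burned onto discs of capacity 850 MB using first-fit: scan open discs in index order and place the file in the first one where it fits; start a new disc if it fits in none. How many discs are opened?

  175 → disc 1 (new)  [load 175/850]
  400 → disc 1  [load 575/850]
  600 → disc 2 (new)  [load 600/850]
  525 → disc 3 (new)  [load 525/850]
  800 → disc 4 (new)  [load 800/850]
  225 → disc 1  [load 800/850]
  300 → disc 3  [load 825/850]
  675 → disc 5 (new)  [load 675/850]
  175 → disc 2  [load 775/850]
  250 → disc 6 (new)  [load 250/850]
  825 → disc 7 (new)  [load 825/850]
7 discs opened.

7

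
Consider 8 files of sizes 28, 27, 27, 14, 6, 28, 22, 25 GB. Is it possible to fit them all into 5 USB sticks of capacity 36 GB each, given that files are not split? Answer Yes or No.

No

Total = 177 GB; ⌈177/36⌉ = 5.
6 files each exceed half the capacity and cannot share a USB stick, forcing at least 6 USB sticks.
At least 6 USB sticks are required, but only 5 are allowed.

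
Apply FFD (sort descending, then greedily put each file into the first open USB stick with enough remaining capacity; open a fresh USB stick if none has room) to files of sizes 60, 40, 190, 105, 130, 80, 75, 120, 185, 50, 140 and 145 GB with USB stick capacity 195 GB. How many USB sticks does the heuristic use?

7

Sorted descending: 190, 185, 145, 140, 130, 120, 105, 80, 75, 60, 50, 40.
  190 → USB stick 1 (new)  [load 190/195]
  185 → USB stick 2 (new)  [load 185/195]
  145 → USB stick 3 (new)  [load 145/195]
  140 → USB stick 4 (new)  [load 140/195]
  130 → USB stick 5 (new)  [load 130/195]
  120 → USB stick 6 (new)  [load 120/195]
  105 → USB stick 7 (new)  [load 105/195]
  80 → USB stick 7  [load 185/195]
  75 → USB stick 6  [load 195/195]
  60 → USB stick 5  [load 190/195]
  50 → USB stick 3  [load 195/195]
  40 → USB stick 4  [load 180/195]
7 USB sticks opened.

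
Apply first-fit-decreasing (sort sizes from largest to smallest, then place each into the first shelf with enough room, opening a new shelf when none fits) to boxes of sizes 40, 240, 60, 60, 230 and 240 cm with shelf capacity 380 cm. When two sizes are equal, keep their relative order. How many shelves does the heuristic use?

Sorted descending: 240, 240, 230, 60, 60, 40.
  240 → shelf 1 (new)  [load 240/380]
  240 → shelf 2 (new)  [load 240/380]
  230 → shelf 3 (new)  [load 230/380]
  60 → shelf 1  [load 300/380]
  60 → shelf 1  [load 360/380]
  40 → shelf 2  [load 280/380]
3 shelves opened.

3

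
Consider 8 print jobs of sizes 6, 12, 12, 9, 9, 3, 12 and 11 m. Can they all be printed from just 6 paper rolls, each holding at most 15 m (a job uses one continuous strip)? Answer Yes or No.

A valid assignment using 6 paper rolls:
  roll 1: 12 + 3 = 15
  roll 2: 12 = 12
  roll 3: 12 = 12
  roll 4: 11 = 11
  roll 5: 9 + 6 = 15
  roll 6: 9 = 9
Every load is within 15 m, so 6 paper rolls suffice.

Yes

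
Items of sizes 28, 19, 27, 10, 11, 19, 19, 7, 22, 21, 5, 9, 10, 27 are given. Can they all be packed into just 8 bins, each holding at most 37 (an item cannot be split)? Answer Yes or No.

A valid assignment using 8 bins:
  bin 1: 28 + 9 = 37
  bin 2: 27 + 10 = 37
  bin 3: 27 + 10 = 37
  bin 4: 22 + 11 = 33
  bin 5: 21 + 7 + 5 = 33
  bin 6: 19 = 19
  bin 7: 19 = 19
  bin 8: 19 = 19
Every load is within 37, so 8 bins suffice.

Yes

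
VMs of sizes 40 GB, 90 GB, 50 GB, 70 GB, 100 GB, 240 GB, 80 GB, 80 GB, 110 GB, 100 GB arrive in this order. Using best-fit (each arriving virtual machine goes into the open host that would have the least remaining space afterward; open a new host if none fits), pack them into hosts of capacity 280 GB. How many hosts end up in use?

  40 → host 1 (new)  [load 40/280]
  90 → host 1  [load 130/280]
  50 → host 1  [load 180/280]
  70 → host 1  [load 250/280]
  100 → host 2 (new)  [load 100/280]
  240 → host 3 (new)  [load 240/280]
  80 → host 2  [load 180/280]
  80 → host 2  [load 260/280]
  110 → host 4 (new)  [load 110/280]
  100 → host 4  [load 210/280]
4 hosts opened.

4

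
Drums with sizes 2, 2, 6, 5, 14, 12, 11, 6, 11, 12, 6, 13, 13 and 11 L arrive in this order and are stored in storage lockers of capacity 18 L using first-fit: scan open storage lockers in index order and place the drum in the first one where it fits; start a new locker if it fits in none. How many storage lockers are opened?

9

  2 → locker 1 (new)  [load 2/18]
  2 → locker 1  [load 4/18]
  6 → locker 1  [load 10/18]
  5 → locker 1  [load 15/18]
  14 → locker 2 (new)  [load 14/18]
  12 → locker 3 (new)  [load 12/18]
  11 → locker 4 (new)  [load 11/18]
  6 → locker 3  [load 18/18]
  11 → locker 5 (new)  [load 11/18]
  12 → locker 6 (new)  [load 12/18]
  6 → locker 4  [load 17/18]
  13 → locker 7 (new)  [load 13/18]
  13 → locker 8 (new)  [load 13/18]
  11 → locker 9 (new)  [load 11/18]
9 storage lockers opened.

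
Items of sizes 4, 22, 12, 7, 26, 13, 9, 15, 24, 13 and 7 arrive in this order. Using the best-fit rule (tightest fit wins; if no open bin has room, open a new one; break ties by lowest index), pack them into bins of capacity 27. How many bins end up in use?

  4 → bin 1 (new)  [load 4/27]
  22 → bin 1  [load 26/27]
  12 → bin 2 (new)  [load 12/27]
  7 → bin 2  [load 19/27]
  26 → bin 3 (new)  [load 26/27]
  13 → bin 4 (new)  [load 13/27]
  9 → bin 4  [load 22/27]
  15 → bin 5 (new)  [load 15/27]
  24 → bin 6 (new)  [load 24/27]
  13 → bin 7 (new)  [load 13/27]
  7 → bin 2  [load 26/27]
7 bins opened.

7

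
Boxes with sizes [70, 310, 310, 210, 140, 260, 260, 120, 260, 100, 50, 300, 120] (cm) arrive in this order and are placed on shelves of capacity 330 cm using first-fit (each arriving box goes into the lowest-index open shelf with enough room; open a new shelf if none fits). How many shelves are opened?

  70 → shelf 1 (new)  [load 70/330]
  310 → shelf 2 (new)  [load 310/330]
  310 → shelf 3 (new)  [load 310/330]
  210 → shelf 1  [load 280/330]
  140 → shelf 4 (new)  [load 140/330]
  260 → shelf 5 (new)  [load 260/330]
  260 → shelf 6 (new)  [load 260/330]
  120 → shelf 4  [load 260/330]
  260 → shelf 7 (new)  [load 260/330]
  100 → shelf 8 (new)  [load 100/330]
  50 → shelf 1  [load 330/330]
  300 → shelf 9 (new)  [load 300/330]
  120 → shelf 8  [load 220/330]
9 shelves opened.

9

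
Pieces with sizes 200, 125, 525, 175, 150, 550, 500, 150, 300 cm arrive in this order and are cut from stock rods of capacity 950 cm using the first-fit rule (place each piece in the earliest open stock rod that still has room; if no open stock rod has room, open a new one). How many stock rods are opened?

3

  200 → stock rod 1 (new)  [load 200/950]
  125 → stock rod 1  [load 325/950]
  525 → stock rod 1  [load 850/950]
  175 → stock rod 2 (new)  [load 175/950]
  150 → stock rod 2  [load 325/950]
  550 → stock rod 2  [load 875/950]
  500 → stock rod 3 (new)  [load 500/950]
  150 → stock rod 3  [load 650/950]
  300 → stock rod 3  [load 950/950]
3 stock rods opened.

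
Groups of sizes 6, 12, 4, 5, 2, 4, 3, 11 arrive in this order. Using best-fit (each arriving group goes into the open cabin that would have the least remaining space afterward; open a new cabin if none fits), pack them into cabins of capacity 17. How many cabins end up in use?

3

  6 → cabin 1 (new)  [load 6/17]
  12 → cabin 2 (new)  [load 12/17]
  4 → cabin 2  [load 16/17]
  5 → cabin 1  [load 11/17]
  2 → cabin 1  [load 13/17]
  4 → cabin 1  [load 17/17]
  3 → cabin 3 (new)  [load 3/17]
  11 → cabin 3  [load 14/17]
3 cabins opened.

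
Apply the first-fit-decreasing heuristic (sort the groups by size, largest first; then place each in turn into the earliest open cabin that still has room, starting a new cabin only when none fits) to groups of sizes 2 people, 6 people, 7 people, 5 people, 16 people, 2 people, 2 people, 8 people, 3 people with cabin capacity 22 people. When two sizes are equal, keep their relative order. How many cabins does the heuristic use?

Sorted descending: 16, 8, 7, 6, 5, 3, 2, 2, 2.
  16 → cabin 1 (new)  [load 16/22]
  8 → cabin 2 (new)  [load 8/22]
  7 → cabin 2  [load 15/22]
  6 → cabin 1  [load 22/22]
  5 → cabin 2  [load 20/22]
  3 → cabin 3 (new)  [load 3/22]
  2 → cabin 2  [load 22/22]
  2 → cabin 3  [load 5/22]
  2 → cabin 3  [load 7/22]
3 cabins opened.

3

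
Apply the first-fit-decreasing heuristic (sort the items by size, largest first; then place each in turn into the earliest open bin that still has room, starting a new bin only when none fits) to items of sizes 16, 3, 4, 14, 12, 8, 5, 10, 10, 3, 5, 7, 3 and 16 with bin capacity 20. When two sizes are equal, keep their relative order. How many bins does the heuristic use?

6

Sorted descending: 16, 16, 14, 12, 10, 10, 8, 7, 5, 5, 4, 3, 3, 3.
  16 → bin 1 (new)  [load 16/20]
  16 → bin 2 (new)  [load 16/20]
  14 → bin 3 (new)  [load 14/20]
  12 → bin 4 (new)  [load 12/20]
  10 → bin 5 (new)  [load 10/20]
  10 → bin 5  [load 20/20]
  8 → bin 4  [load 20/20]
  7 → bin 6 (new)  [load 7/20]
  5 → bin 3  [load 19/20]
  5 → bin 6  [load 12/20]
  4 → bin 1  [load 20/20]
  3 → bin 2  [load 19/20]
  3 → bin 6  [load 15/20]
  3 → bin 6  [load 18/20]
6 bins opened.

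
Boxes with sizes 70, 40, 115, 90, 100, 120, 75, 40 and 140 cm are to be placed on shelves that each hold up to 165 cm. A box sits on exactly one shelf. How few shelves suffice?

Total = 140 + 120 + 115 + 100 + 90 + 75 + 70 + 40 + 40 = 790 cm.
Lower bound: ⌈790/165⌉ = 5 shelves.
A packing using 6 shelves:
  shelf 1: 140 = 140
  shelf 2: 120 + 40 = 160
  shelf 3: 115 + 40 = 155
  shelf 4: 100 = 100
  shelf 5: 90 + 75 = 165
  shelf 6: 70 = 70
No arrangement into 5 shelves stays within capacity, so 6 is optimal.

6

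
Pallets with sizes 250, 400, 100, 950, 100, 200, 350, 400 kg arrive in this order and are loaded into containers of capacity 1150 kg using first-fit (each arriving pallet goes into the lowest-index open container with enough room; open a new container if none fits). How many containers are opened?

  250 → container 1 (new)  [load 250/1150]
  400 → container 1  [load 650/1150]
  100 → container 1  [load 750/1150]
  950 → container 2 (new)  [load 950/1150]
  100 → container 1  [load 850/1150]
  200 → container 1  [load 1050/1150]
  350 → container 3 (new)  [load 350/1150]
  400 → container 3  [load 750/1150]
3 containers opened.

3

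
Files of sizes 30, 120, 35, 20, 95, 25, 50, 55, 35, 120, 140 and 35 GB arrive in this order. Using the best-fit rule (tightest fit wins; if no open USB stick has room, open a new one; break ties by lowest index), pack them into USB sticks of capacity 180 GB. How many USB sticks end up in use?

  30 → USB stick 1 (new)  [load 30/180]
  120 → USB stick 1  [load 150/180]
  35 → USB stick 2 (new)  [load 35/180]
  20 → USB stick 1  [load 170/180]
  95 → USB stick 2  [load 130/180]
  25 → USB stick 2  [load 155/180]
  50 → USB stick 3 (new)  [load 50/180]
  55 → USB stick 3  [load 105/180]
  35 → USB stick 3  [load 140/180]
  120 → USB stick 4 (new)  [load 120/180]
  140 → USB stick 5 (new)  [load 140/180]
  35 → USB stick 3  [load 175/180]
5 USB sticks opened.

5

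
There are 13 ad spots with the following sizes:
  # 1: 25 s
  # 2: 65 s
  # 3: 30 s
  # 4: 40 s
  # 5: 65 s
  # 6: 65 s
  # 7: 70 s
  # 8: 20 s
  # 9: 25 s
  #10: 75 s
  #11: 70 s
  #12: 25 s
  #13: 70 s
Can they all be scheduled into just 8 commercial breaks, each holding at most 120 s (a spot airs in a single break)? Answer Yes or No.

Yes

A valid assignment using 7 commercial breaks:
  break 1: 75 + 40 = 115
  break 2: 70 + 30 + 20 = 120
  break 3: 70 + 25 + 25 = 120
  break 4: 70 + 25 = 95
  break 5: 65 = 65
  break 6: 65 = 65
  break 7: 65 = 65
That uses only 7 ≤ 8, so 8 commercial breaks are enough.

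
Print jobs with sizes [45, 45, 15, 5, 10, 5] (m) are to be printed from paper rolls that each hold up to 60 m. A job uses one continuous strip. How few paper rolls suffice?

Total = 45 + 45 + 15 + 10 + 5 + 5 = 125 m.
Lower bound: ⌈125/60⌉ = 3 paper rolls.
A packing using 3 paper rolls:
  roll 1: 45 + 15 = 60
  roll 2: 45 + 10 + 5 = 60
  roll 3: 5 = 5
This matches the lower bound, so 3 is optimal.

3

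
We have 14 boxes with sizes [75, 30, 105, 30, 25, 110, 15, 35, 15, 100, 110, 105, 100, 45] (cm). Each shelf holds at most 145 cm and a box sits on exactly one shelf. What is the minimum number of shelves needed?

Total = 110 + 110 + 105 + 105 + 100 + 100 + 75 + 45 + 35 + 30 + 30 + 25 + 15 + 15 = 900 cm.
Lower bound: ⌈900/145⌉ = 7 shelves.
A packing using 7 shelves:
  shelf 1: 110 + 35 = 145
  shelf 2: 110 + 30 = 140
  shelf 3: 105 + 30 = 135
  shelf 4: 105 + 25 + 15 = 145
  shelf 5: 100 + 45 = 145
  shelf 6: 100 + 15 = 115
  shelf 7: 75 = 75
This matches the lower bound, so 7 is optimal.

7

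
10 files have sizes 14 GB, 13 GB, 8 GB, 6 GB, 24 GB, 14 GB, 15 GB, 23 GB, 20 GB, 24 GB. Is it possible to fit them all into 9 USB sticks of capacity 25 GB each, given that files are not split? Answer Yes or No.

Yes

A valid assignment using 8 USB sticks:
  USB stick 1: 24 = 24
  USB stick 2: 24 = 24
  USB stick 3: 23 = 23
  USB stick 4: 20 = 20
  USB stick 5: 15 + 8 = 23
  USB stick 6: 14 + 6 = 20
  USB stick 7: 14 = 14
  USB stick 8: 13 = 13
That uses only 8 ≤ 9, so 9 USB sticks are enough.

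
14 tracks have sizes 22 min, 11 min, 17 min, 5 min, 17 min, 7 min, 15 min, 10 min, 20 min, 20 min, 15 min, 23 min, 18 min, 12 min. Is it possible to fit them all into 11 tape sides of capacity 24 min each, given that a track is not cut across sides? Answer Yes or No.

Yes

A valid assignment using 11 tape sides:
  side 1: 23 = 23
  side 2: 22 = 22
  side 3: 20 = 20
  side 4: 20 = 20
  side 5: 18 + 5 = 23
  side 6: 17 + 7 = 24
  side 7: 17 = 17
  side 8: 15 = 15
  side 9: 15 = 15
  side 10: 12 + 11 = 23
  side 11: 10 = 10
Every load is within 24 min, so 11 tape sides suffice.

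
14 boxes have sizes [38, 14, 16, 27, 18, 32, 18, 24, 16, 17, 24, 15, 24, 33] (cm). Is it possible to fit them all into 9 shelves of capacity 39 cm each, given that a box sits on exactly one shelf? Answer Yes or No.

No

Total = 316 cm; ⌈316/39⌉ = 9.
The bound of 9 does not rule out 9, but exhaustive search shows no assignment into 9 shelves of capacity 39 cm exists — the minimum is 10.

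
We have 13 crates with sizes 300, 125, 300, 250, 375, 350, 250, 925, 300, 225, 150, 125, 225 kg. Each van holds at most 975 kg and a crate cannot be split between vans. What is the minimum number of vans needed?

Total = 925 + 375 + 350 + 300 + 300 + 300 + 250 + 250 + 225 + 225 + 150 + 125 + 125 = 3900 kg.
Lower bound: ⌈3900/975⌉ = 4 vans.
A packing using 5 vans:
  van 1: 925 = 925
  van 2: 375 + 350 + 250 = 975
  van 3: 300 + 300 + 300 = 900
  van 4: 250 + 225 + 225 + 150 + 125 = 975
  van 5: 125 = 125
No arrangement into 4 vans stays within capacity, so 5 is optimal.

5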